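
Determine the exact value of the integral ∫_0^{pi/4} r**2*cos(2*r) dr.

-1/4 + pi**2/32

Integrate by parts twice (u = r^2, dv = cos(2*r) dr).
An antiderivative is F(r) = r**2*sin(2*r)/2 + r*cos(2*r)/2 - sin(2*r)/4.
Then F(pi/4) - F(0) = (-1/4 + pi**2/32) - (0) = -1/4 + pi**2/32.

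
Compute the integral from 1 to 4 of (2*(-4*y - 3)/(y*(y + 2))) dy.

Factor the denominator: y**2 + 2*y = (y + 2)y.
Partial fractions: 2*(-4*y - 3)/(y*(y + 2)) = -5/(y + 2) - 3/y.
An antiderivative is F(y) = -3*log(y) - 5*log(y + 2).
Then F(4) - F(1) = (-11*log(2) - 5*log(3)) - (-5*log(3)) = -11*log(2).

-11*log(2)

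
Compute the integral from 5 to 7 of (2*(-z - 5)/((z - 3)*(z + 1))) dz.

-log(9)

Factor the denominator: z**2 - 2*z - 3 = (z + 1)(z - 3).
Partial fractions: 2*(-z - 5)/((z - 3)*(z + 1)) = 2/(z + 1) - 4/(z - 3).
An antiderivative is F(z) = -4*log(z - 3) + 2*log(z + 1).
Then F(7) - F(5) = (-log(4)) - (log(9/4)) = -log(9).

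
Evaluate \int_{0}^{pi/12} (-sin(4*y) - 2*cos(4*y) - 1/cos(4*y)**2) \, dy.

-sqrt(3)/2 - 1/8

An antiderivative is F(y) = -sin(4*y)/2 + cos(4*y)/4 - tan(4*y)/4.
Then F(pi/12) - F(0) = (1/8 - sqrt(3)/2) - (1/4) = -sqrt(3)/2 - 1/8.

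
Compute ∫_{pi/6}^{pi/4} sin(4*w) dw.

An antiderivative is F(w) = -cos(4*w)/4.
Then F(pi/4) - F(pi/6) = (1/4) - (1/8) = 1/8.

1/8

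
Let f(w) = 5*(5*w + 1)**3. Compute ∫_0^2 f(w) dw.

3660

Let u = 5*w + 1, so du = 5 dw. When w = 0, u = 1; when w = 2, u = 11.
The integral becomes ∫ u**3 du from 1 to 11, with antiderivative u**4/4.
Back in w: F(w) = (5*w + 1)**4/4.
Then F(2) - F(0) = (14641/4) - (1/4) = 3660.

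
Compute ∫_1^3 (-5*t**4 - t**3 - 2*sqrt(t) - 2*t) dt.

By the power rule, an antiderivative is F(t) = -t**5 - t**4/4 - 4*t**(3/2)/3 - t**2.
Then F(3) - F(1) = (-1089/4 - 4*sqrt(3)) - (-43/12) = -806/3 - 4*sqrt(3).

-806/3 - 4*sqrt(3)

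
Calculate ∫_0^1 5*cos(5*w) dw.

Let u = 5*w, so du = 5 dw. When w = 0, u = 0; when w = 1, u = 5.
The integral becomes ∫ cos(u) du from 0 to 5, with antiderivative sin(u).
Back in w: F(w) = sin(5*w).
Then F(1) - F(0) = (sin(5)) - (0) = sin(5).

sin(5)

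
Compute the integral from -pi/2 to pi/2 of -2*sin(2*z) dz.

An antiderivative is F(z) = cos(2*z).
Then F(pi/2) - F(-pi/2) = (-1) - (-1) = 0.

0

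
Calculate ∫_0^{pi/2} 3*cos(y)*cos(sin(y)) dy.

3*sin(1)

Let u = sin(y), so du = cos(y) dy. When y = 0, u = 0; when y = pi/2, u = 1.
The integral becomes 3·∫ cos(u) du from 0 to 1, with antiderivative 3*sin(u).
Back in y: F(y) = 3*sin(sin(y)).
Then F(pi/2) - F(0) = (3*sin(1)) - (0) = 3*sin(1).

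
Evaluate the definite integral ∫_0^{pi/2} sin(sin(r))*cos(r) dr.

1 - cos(1)

Let u = sin(r), so du = cos(r) dr. When r = 0, u = 0; when r = pi/2, u = 1.
The integral becomes ∫ sin(u) du from 0 to 1, with antiderivative -cos(u).
Back in r: F(r) = -cos(sin(r)).
Then F(pi/2) - F(0) = (-cos(1)) - (-1) = 1 - cos(1).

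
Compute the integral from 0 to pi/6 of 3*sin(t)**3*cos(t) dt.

3/64

Let u = sin(t), so du = cos(t) dt. When t = 0, u = 0; when t = pi/6, u = 1/2.
The integral becomes 3·∫ u**3 du from 0 to 1/2, with antiderivative 3*u**4/4.
Back in t: F(t) = 3*sin(t)**4/4.
Then F(pi/6) - F(0) = (3/64) - (0) = 3/64.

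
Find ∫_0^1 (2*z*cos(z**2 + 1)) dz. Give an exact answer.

-sin(1) + sin(2)

Let u = z**2 + 1, so du = 2*z dz. When z = 0, u = 1; when z = 1, u = 2.
The integral becomes ∫ cos(u) du from 1 to 2, with antiderivative sin(u).
Back in z: F(z) = sin(z**2 + 1).
Then F(1) - F(0) = (sin(2)) - (sin(1)) = -sin(1) + sin(2).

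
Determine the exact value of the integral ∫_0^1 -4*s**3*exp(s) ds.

-24 + 8*E

Integrate by parts 3 times (u = s^3, dv = -4*exp(s) ds).
An antiderivative is F(s) = (-4*s**3 + 12*s**2 - 24*s + 24)*exp(s).
Then F(1) - F(0) = (8*E) - (24) = -24 + 8*E.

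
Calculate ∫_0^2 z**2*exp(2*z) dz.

-1/4 + 5*exp(4)/4

Integrate by parts twice (u = z^2, dv = exp(2*z) dz).
An antiderivative is F(z) = (2*z**2 - 2*z + 1)*exp(2*z)/4.
Then F(2) - F(0) = (5*exp(4)/4) - (1/4) = -1/4 + 5*exp(4)/4.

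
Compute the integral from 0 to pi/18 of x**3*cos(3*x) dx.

Integrate by parts 3 times (u = x^3, dv = cos(3*x) dx).
An antiderivative is F(x) = x**3*sin(3*x)/3 + x**2*cos(3*x)/3 - 2*x*sin(3*x)/9 - 2*cos(3*x)/27.
Then F(pi/18) - F(0) = (-sqrt(3)/27 - pi/162 + pi**3/34992 + sqrt(3)*pi**2/1944) - (-2/27) = -sqrt(3)/27 - pi/162 + pi**3/34992 + sqrt(3)*pi**2/1944 + 2/27.

-sqrt(3)/27 - pi/162 + pi**3/34992 + sqrt(3)*pi**2/1944 + 2/27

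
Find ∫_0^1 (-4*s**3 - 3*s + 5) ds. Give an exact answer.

5/2

By the power rule, an antiderivative is F(s) = -s**4 - 3*s**2/2 + 5*s.
Then F(1) - F(0) = (5/2) - (0) = 5/2.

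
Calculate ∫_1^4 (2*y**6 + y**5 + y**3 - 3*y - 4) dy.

By the power rule, an antiderivative is F(y) = 2*y**7/7 + y**6/6 + y**4/4 - 3*y**2/2 - 4*y.
Then F(4) - F(1) = (113144/21) - (-403/84) = 150993/28.

150993/28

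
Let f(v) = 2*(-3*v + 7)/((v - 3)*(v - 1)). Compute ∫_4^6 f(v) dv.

Factor the denominator: v**2 - 4*v + 3 = (v - 1)(v - 3).
Partial fractions: 2*(-3*v + 7)/((v - 3)*(v - 1)) = -4/(v - 1) - 2/(v - 3).
An antiderivative is F(v) = -2*log(v - 3) - 4*log(v - 1).
Then F(6) - F(4) = (-4*log(5) - 2*log(3)) - (-log(81)) = -4*log(5) + 2*log(3).

-4*log(5) + 2*log(3)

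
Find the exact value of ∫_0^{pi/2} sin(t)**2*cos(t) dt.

1/3

Let u = sin(t), so du = cos(t) dt. When t = 0, u = 0; when t = pi/2, u = 1.
The integral becomes ∫ u**2 du from 0 to 1, with antiderivative u**3/3.
Back in t: F(t) = sin(t)**3/3.
Then F(pi/2) - F(0) = (1/3) - (0) = 1/3.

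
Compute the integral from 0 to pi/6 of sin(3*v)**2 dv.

Use the identity sin^2(3*v) = (1 - cos(6*v))/2.
An antiderivative is F(v) = v/2 - sin(6*v)/12.
Then F(pi/6) - F(0) = (pi/12) - (0) = pi/12.

pi/12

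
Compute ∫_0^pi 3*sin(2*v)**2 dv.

3*pi/2

Use the identity sin^2(2*v) = (1 - cos(4*v))/2.
An antiderivative is F(v) = 3*v/2 - 3*sin(4*v)/8.
Then F(pi) - F(0) = (3*pi/2) - (0) = 3*pi/2.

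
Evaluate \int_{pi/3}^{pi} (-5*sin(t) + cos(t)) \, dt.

-15/2 - sqrt(3)/2

An antiderivative is F(t) = sin(t) + 5*cos(t).
Then F(pi) - F(pi/3) = (-5) - (sqrt(3)/2 + 5/2) = -15/2 - sqrt(3)/2.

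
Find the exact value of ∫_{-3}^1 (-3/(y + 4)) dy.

An antiderivative is F(y) = -3*log(y + 4).
Then F(1) - F(-3) = (-3*log(5)) - (0) = -3*log(5).

-3*log(5)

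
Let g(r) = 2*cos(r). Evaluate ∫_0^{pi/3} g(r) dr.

sqrt(3)

An antiderivative is F(r) = 2*sin(r).
Then F(pi/3) - F(0) = (sqrt(3)) - (0) = sqrt(3).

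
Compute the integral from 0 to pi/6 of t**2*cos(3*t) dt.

-2/27 + pi**2/108

Integrate by parts twice (u = t^2, dv = cos(3*t) dt).
An antiderivative is F(t) = t**2*sin(3*t)/3 + 2*t*cos(3*t)/9 - 2*sin(3*t)/27.
Then F(pi/6) - F(0) = (-2/27 + pi**2/108) - (0) = -2/27 + pi**2/108.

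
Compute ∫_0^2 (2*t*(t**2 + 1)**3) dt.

Let u = t**2 + 1, so du = 2*t dt. When t = 0, u = 1; when t = 2, u = 5.
The integral becomes ∫ u**3 du from 1 to 5, with antiderivative u**4/4.
Back in t: F(t) = (t**2 + 1)**4/4.
Then F(2) - F(0) = (625/4) - (1/4) = 156.

156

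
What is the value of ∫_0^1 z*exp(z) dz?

Integrate by parts once (u = z, dv = exp(z) dz).
An antiderivative is F(z) = (z - 1)*exp(z).
Then F(1) - F(0) = (0) - (-1) = 1.

1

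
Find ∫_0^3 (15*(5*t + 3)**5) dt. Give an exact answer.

34011495/2

Let u = 5*t + 3, so du = 5 dt. When t = 0, u = 3; when t = 3, u = 18.
The integral becomes 3·∫ u**5 du from 3 to 18, with antiderivative u**6/2.
Back in t: F(t) = (5*t + 3)**6/2.
Then F(3) - F(0) = (17006112) - (729/2) = 34011495/2.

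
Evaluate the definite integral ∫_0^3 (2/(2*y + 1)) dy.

log(7)

Let u = 2*y + 1, so du = 2 dy. When y = 0, u = 1; when y = 3, u = 7.
The integral becomes ∫ 1/u du from 1 to 7, with antiderivative log(u).
Back in y: F(y) = log(2*y + 1).
Then F(3) - F(0) = (log(7)) - (0) = log(7).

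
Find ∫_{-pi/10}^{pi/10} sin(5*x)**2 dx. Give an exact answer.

pi/10

Use the identity sin^2(5*x) = (1 - cos(10*x))/2.
An antiderivative is F(x) = x/2 - sin(10*x)/20.
Then F(pi/10) - F(-pi/10) = (pi/20) - (-pi/20) = pi/10.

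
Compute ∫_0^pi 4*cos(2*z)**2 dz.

Use the identity cos^2(2*z) = (1 + cos(4*z))/2.
An antiderivative is F(z) = 2*z + sin(4*z)/2.
Then F(pi) - F(0) = (2*pi) - (0) = 2*pi.

2*pi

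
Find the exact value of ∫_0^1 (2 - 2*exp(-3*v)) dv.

2*exp(-3)/3 + 4/3

An antiderivative is F(v) = 2*v + 2*exp(-3*v)/3.
Then F(1) - F(0) = (2*exp(-3)/3 + 2) - (2/3) = 2*exp(-3)/3 + 4/3.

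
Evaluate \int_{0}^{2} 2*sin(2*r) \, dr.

1 - cos(4)

Let u = 2*r, so du = 2 dr. When r = 0, u = 0; when r = 2, u = 4.
The integral becomes ∫ sin(u) du from 0 to 4, with antiderivative -cos(u).
Back in r: F(r) = -cos(2*r).
Then F(2) - F(0) = (-cos(4)) - (-1) = 1 - cos(4).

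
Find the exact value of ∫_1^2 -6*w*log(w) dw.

Integrate by parts once (u = ln w, dv = -6*w dw).
An antiderivative is F(w) = -3*w**2*(2*log(w) - 1)/2.
Then F(2) - F(1) = (6 - 12*log(2)) - (3/2) = 9/2 - 12*log(2).

9/2 - 12*log(2)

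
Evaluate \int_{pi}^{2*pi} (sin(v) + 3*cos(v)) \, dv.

An antiderivative is F(v) = 3*sin(v) - cos(v).
Then F(2*pi) - F(pi) = (-1) - (1) = -2.

-2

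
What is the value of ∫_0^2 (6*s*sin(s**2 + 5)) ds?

Let u = s**2 + 5, so du = 2*s ds. When s = 0, u = 5; when s = 2, u = 9.
The integral becomes 3·∫ sin(u) du from 5 to 9, with antiderivative -3*cos(u).
Back in s: F(s) = -3*cos(s**2 + 5).
Then F(2) - F(0) = (-3*cos(9)) - (-3*cos(5)) = 3*cos(5) - 3*cos(9).

3*cos(5) - 3*cos(9)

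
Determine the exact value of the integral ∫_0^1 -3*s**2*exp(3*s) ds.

Integrate by parts twice (u = s^2, dv = -3*exp(3*s) ds).
An antiderivative is F(s) = (-9*s**2 + 6*s - 2)*exp(3*s)/9.
Then F(1) - F(0) = (-5*exp(3)/9) - (-2/9) = 2/9 - 5*exp(3)/9.

2/9 - 5*exp(3)/9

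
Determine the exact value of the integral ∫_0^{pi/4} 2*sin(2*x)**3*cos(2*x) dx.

Let u = sin(2*x), so du = 2*cos(2*x) dx. When x = 0, u = 0; when x = pi/4, u = 1.
The integral becomes ∫ u**3 du from 0 to 1, with antiderivative u**4/4.
Back in x: F(x) = sin(2*x)**4/4.
Then F(pi/4) - F(0) = (1/4) - (0) = 1/4.

1/4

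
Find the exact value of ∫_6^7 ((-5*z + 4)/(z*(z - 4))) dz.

-3*log(3) - log(7) + 5*log(2)

Factor the denominator: z**2 - 4*z = z(z - 4).
Partial fractions: (-5*z + 4)/(z*(z - 4)) = -1/z - 4/(z - 4).
An antiderivative is F(z) = -log(z) - 4*log(z - 4).
Then F(7) - F(6) = (-4*log(3) - log(7)) - (-log(96)) = -3*log(3) - log(7) + 5*log(2).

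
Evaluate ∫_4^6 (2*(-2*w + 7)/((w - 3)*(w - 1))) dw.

-5*log(5) + 6*log(3)

Factor the denominator: w**2 - 4*w + 3 = (w - 1)(w - 3).
Partial fractions: 2*(-2*w + 7)/((w - 3)*(w - 1)) = -5/(w - 1) + 1/(w - 3).
An antiderivative is F(w) = log(w - 3) - 5*log(w - 1).
Then F(6) - F(4) = (-5*log(5) + log(3)) - (-5*log(3)) = -5*log(5) + 6*log(3).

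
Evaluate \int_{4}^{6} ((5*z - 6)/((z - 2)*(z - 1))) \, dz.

Factor the denominator: z**2 - 3*z + 2 = (z - 1)(z - 2).
Partial fractions: (5*z - 6)/((z - 2)*(z - 1)) = 1/(z - 1) + 4/(z - 2).
An antiderivative is F(z) = 4*log(z - 2) + log(z - 1).
Then F(6) - F(4) = (log(5) + 8*log(2)) - (log(48)) = log(80/3).

log(80/3)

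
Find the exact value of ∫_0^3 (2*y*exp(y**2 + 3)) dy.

-exp(3) + exp(12)

Let u = y**2 + 3, so du = 2*y dy. When y = 0, u = 3; when y = 3, u = 12.
The integral becomes ∫ exp(u) du from 3 to 12, with antiderivative exp(u).
Back in y: F(y) = exp(y**2 + 3).
Then F(3) - F(0) = (exp(12)) - (exp(3)) = -exp(3) + exp(12).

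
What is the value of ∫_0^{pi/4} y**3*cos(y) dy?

-3*sqrt(2) - 3*sqrt(2)*pi/4 + sqrt(2)*pi**3/128 + 3*sqrt(2)*pi**2/32 + 6

Integrate by parts 3 times (u = y^3, dv = cos(y) dy).
An antiderivative is F(y) = y**3*sin(y) + 3*y**2*cos(y) - 6*y*sin(y) - 6*cos(y).
Then F(pi/4) - F(0) = (sqrt(2)*(-384 - 96*pi + pi**3 + 12*pi**2)/128) - (-6) = -3*sqrt(2) - 3*sqrt(2)*pi/4 + sqrt(2)*pi**3/128 + 3*sqrt(2)*pi**2/32 + 6.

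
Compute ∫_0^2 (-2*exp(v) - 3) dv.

An antiderivative is F(v) = -3*v - 2*exp(v).
Then F(2) - F(0) = (-2*exp(2) - 6) - (-2) = -2*exp(2) - 4.

-2*exp(2) - 4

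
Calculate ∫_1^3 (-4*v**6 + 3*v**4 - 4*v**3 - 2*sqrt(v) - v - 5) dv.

By the power rule, an antiderivative is F(v) = -4*v**7/7 + 3*v**5/5 - v**4 - 4*v**(3/2)/3 - v**2/2 - 5*v.
Then F(3) - F(1) = (-84309/70 - 4*sqrt(3)) - (-1639/210) = -125644/105 - 4*sqrt(3).

-125644/105 - 4*sqrt(3)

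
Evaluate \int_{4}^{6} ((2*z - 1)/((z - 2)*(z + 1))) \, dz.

Factor the denominator: z**2 - z - 2 = (z + 1)(z - 2).
Partial fractions: (2*z - 1)/((z - 2)*(z + 1)) = 1/(z + 1) + 1/(z - 2).
An antiderivative is F(z) = log(z - 2) + log(z + 1).
Then F(6) - F(4) = (log(28)) - (log(10)) = log(14/5).

log(14/5)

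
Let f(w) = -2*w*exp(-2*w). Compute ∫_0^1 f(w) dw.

(3 - exp(2))*exp(-2)/2

Integrate by parts once (u = w, dv = -2*exp(-2*w) dw).
An antiderivative is F(w) = (2*w + 1)*exp(-2*w)/2.
Then F(1) - F(0) = (3*exp(-2)/2) - (1/2) = (3 - exp(2))*exp(-2)/2.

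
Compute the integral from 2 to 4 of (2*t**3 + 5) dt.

130

By the power rule, an antiderivative is F(t) = t**4/2 + 5*t.
Then F(4) - F(2) = (148) - (18) = 130.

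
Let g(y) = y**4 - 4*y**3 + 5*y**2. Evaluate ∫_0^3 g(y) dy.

By the power rule, an antiderivative is F(y) = y**5/5 - y**4 + 5*y**3/3.
Then F(3) - F(0) = (63/5) - (0) = 63/5.

63/5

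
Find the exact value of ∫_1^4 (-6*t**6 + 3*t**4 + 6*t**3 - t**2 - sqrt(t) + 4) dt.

-2742587/210

By the power rule, an antiderivative is F(t) = -6*t**7/7 + 3*t**5/5 + 3*t**4/2 - 2*t**(3/2)/3 - t**3/3 + 4*t.
Then F(4) - F(1) = (-1370848/105) - (297/70) = -2742587/210.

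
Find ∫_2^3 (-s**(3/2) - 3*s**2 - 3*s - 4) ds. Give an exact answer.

-61/2 - 18*sqrt(3)/5 + 8*sqrt(2)/5

By the power rule, an antiderivative is F(s) = -2*s**(5/2)/5 - s**3 - 3*s**2/2 - 4*s.
Then F(3) - F(2) = (-105/2 - 18*sqrt(3)/5) - (-22 - 8*sqrt(2)/5) = -61/2 - 18*sqrt(3)/5 + 8*sqrt(2)/5.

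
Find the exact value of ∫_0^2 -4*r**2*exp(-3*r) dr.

Integrate by parts twice (u = r^2, dv = -4*exp(-3*r) dr).
An antiderivative is F(r) = (36*r**2 + 24*r + 8)*exp(-3*r)/27.
Then F(2) - F(0) = (200*exp(-6)/27) - (8/27) = -8/27 + 200*exp(-6)/27.

-8/27 + 200*exp(-6)/27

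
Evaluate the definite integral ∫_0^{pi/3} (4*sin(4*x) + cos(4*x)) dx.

An antiderivative is F(x) = sin(4*x)/4 - cos(4*x).
Then F(pi/3) - F(0) = (1/2 - sqrt(3)/8) - (-1) = 3/2 - sqrt(3)/8.

3/2 - sqrt(3)/8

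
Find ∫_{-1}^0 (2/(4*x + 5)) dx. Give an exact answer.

An antiderivative is F(x) = log(4*x + 5)/2.
Then F(0) - F(-1) = (log(5)/2) - (0) = log(5)/2.

log(5)/2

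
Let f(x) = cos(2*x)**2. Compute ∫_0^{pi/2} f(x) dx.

Use the identity cos^2(2*x) = (1 + cos(4*x))/2.
An antiderivative is F(x) = x/2 + sin(4*x)/8.
Then F(pi/2) - F(0) = (pi/4) - (0) = pi/4.

pi/4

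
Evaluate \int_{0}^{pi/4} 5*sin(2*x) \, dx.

An antiderivative is F(x) = -5*cos(2*x)/2.
Then F(pi/4) - F(0) = (0) - (-5/2) = 5/2.

5/2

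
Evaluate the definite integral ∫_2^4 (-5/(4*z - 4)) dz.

An antiderivative is F(z) = -5*log(4*z - 4)/4.
Then F(4) - F(2) = (-5*log(12)/4) - (-5*log(2)/2) = -5*log(3)/4.

-5*log(3)/4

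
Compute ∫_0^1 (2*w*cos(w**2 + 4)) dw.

Let u = w**2 + 4, so du = 2*w dw. When w = 0, u = 4; when w = 1, u = 5.
The integral becomes ∫ cos(u) du from 4 to 5, with antiderivative sin(u).
Back in w: F(w) = sin(w**2 + 4).
Then F(1) - F(0) = (sin(5)) - (sin(4)) = sin(5) - sin(4).

sin(5) - sin(4)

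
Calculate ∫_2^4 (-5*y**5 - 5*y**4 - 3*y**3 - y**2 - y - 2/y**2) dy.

By the power rule, an antiderivative is F(y) = -5*y**6/6 - y**5 - 3*y**4/4 - y**3/3 - y**2/2 + 2/y.
Then F(4) - F(2) = (-27949/6) - (-101) = -27343/6.

-27343/6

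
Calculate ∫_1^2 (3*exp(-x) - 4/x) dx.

-4*log(2) - 3*exp(-2) + 3*exp(-1)

An antiderivative is F(x) = -4*log(x) - 3*exp(-x).
Then F(2) - F(1) = (-4*log(2) - 3*exp(-2)) - (-3*exp(-1)) = -4*log(2) - 3*exp(-2) + 3*exp(-1).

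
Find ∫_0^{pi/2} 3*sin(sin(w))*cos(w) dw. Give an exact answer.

3 - 3*cos(1)

Let u = sin(w), so du = cos(w) dw. When w = 0, u = 0; when w = pi/2, u = 1.
The integral becomes 3·∫ sin(u) du from 0 to 1, with antiderivative -3*cos(u).
Back in w: F(w) = -3*cos(sin(w)).
Then F(pi/2) - F(0) = (-3*cos(1)) - (-3) = 3 - 3*cos(1).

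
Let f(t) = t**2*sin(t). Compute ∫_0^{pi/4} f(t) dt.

-2 - sqrt(2)*pi**2/32 + sqrt(2)*pi/4 + sqrt(2)

Integrate by parts twice (u = t^2, dv = sin(t) dt).
An antiderivative is F(t) = -t**2*cos(t) + 2*t*sin(t) + 2*cos(t).
Then F(pi/4) - F(0) = (sqrt(2)*(-pi**2 + 8*pi + 32)/32) - (2) = -2 - sqrt(2)*pi**2/32 + sqrt(2)*pi/4 + sqrt(2).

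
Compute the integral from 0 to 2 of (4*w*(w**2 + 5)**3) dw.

2968

Let u = w**2 + 5, so du = 2*w dw. When w = 0, u = 5; when w = 2, u = 9.
The integral becomes 2·∫ u**3 du from 5 to 9, with antiderivative u**4/2.
Back in w: F(w) = (w**2 + 5)**4/2.
Then F(2) - F(0) = (6561/2) - (625/2) = 2968.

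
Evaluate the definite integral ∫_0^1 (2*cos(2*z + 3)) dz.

sin(5) - sin(3)

Let u = 2*z + 3, so du = 2 dz. When z = 0, u = 3; when z = 1, u = 5.
The integral becomes ∫ cos(u) du from 3 to 5, with antiderivative sin(u).
Back in z: F(z) = sin(2*z + 3).
Then F(1) - F(0) = (sin(5)) - (sin(3)) = sin(5) - sin(3).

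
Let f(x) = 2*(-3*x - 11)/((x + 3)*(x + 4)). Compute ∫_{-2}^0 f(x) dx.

Factor the denominator: x**2 + 7*x + 12 = (x + 4)(x + 3).
Partial fractions: 2*(-3*x - 11)/((x + 3)*(x + 4)) = -2/(x + 4) - 4/(x + 3).
An antiderivative is F(x) = -4*log(x + 3) - 2*log(x + 4).
Then F(0) - F(-2) = (-4*log(3) - 4*log(2)) - (-log(4)) = -4*log(3) - 2*log(2).

-4*log(3) - 2*log(2)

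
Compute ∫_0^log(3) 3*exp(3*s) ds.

26

Let u = exp(s), so du = exp(s) ds. When s = 0, u = 1; when s = log(3), u = 3.
The integral becomes 3·∫ u**2 du from 1 to 3, with antiderivative u**3.
Back in s: F(s) = exp(3*s).
Then F(log(3)) - F(0) = (27) - (1) = 26.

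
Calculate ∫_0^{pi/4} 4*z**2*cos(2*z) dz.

-1 + pi**2/8

Integrate by parts twice (u = z^2, dv = 4*cos(2*z) dz).
An antiderivative is F(z) = 2*z**2*sin(2*z) + 2*z*cos(2*z) - sin(2*z).
Then F(pi/4) - F(0) = (-1 + pi**2/8) - (0) = -1 + pi**2/8.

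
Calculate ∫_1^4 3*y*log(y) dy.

Integrate by parts once (u = ln y, dv = 3*y dy).
An antiderivative is F(y) = 3*y**2*(2*log(y) - 1)/4.
Then F(4) - F(1) = (-12 + 48*log(2)) - (-3/4) = -45/4 + 48*log(2).

-45/4 + 48*log(2)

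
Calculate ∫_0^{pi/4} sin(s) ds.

1 - sqrt(2)/2

An antiderivative is F(s) = -cos(s).
Then F(pi/4) - F(0) = (-sqrt(2)/2) - (-1) = 1 - sqrt(2)/2.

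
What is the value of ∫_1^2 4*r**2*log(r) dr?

-28/9 + 32*log(2)/3

Integrate by parts once (u = ln r, dv = 4*r**2 dr).
An antiderivative is F(r) = 4*r**3*(3*log(r) - 1)/9.
Then F(2) - F(1) = (-32/9 + 32*log(2)/3) - (-4/9) = -28/9 + 32*log(2)/3.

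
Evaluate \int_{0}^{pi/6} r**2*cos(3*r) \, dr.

Integrate by parts twice (u = r^2, dv = cos(3*r) dr).
An antiderivative is F(r) = r**2*sin(3*r)/3 + 2*r*cos(3*r)/9 - 2*sin(3*r)/27.
Then F(pi/6) - F(0) = (-2/27 + pi**2/108) - (0) = -2/27 + pi**2/108.

-2/27 + pi**2/108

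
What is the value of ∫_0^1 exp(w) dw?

An antiderivative is F(w) = exp(w).
Then F(1) - F(0) = (E) - (1) = -1 + E.

-1 + E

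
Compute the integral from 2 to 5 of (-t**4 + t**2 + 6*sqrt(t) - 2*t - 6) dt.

-3093/5 - 8*sqrt(2) + 20*sqrt(5)

By the power rule, an antiderivative is F(t) = -t**5/5 + 4*t**(3/2) + t**3/3 - t**2 - 6*t.
Then F(5) - F(2) = (-1915/3 + 20*sqrt(5)) - (-296/15 + 8*sqrt(2)) = -3093/5 - 8*sqrt(2) + 20*sqrt(5).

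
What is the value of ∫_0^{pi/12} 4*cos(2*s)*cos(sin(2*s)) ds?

2*sin(1/2)

Let u = sin(2*s), so du = 2*cos(2*s) ds. When s = 0, u = 0; when s = pi/12, u = 1/2.
The integral becomes 2·∫ cos(u) du from 0 to 1/2, with antiderivative 2*sin(u).
Back in s: F(s) = 2*sin(sin(2*s)).
Then F(pi/12) - F(0) = (2*sin(1/2)) - (0) = 2*sin(1/2).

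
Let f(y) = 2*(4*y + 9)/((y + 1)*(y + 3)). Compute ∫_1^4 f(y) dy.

-11*log(2) + 3*log(7) + 5*log(5)

Factor the denominator: y**2 + 4*y + 3 = (y + 3)(y + 1).
Partial fractions: 2*(4*y + 9)/((y + 1)*(y + 3)) = 3/(y + 3) + 5/(y + 1).
An antiderivative is F(y) = 5*log(y + 1) + 3*log(y + 3).
Then F(4) - F(1) = (3*log(7) + 5*log(5)) - (11*log(2)) = -11*log(2) + 3*log(7) + 5*log(5).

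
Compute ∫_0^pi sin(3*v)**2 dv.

pi/2

Use the identity sin^2(3*v) = (1 - cos(6*v))/2.
An antiderivative is F(v) = v/2 - sin(6*v)/12.
Then F(pi) - F(0) = (pi/2) - (0) = pi/2.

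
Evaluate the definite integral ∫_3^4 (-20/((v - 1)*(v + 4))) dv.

Factor the denominator: v**2 + 3*v - 4 = (v + 4)(v - 1).
Partial fractions: -20/((v - 1)*(v + 4)) = 4/(v + 4) - 4/(v - 1).
An antiderivative is F(v) = -4*log(v - 1) + 4*log(v + 4).
Then F(4) - F(3) = (-4*log(3) + 12*log(2)) - (-4*log(2) + 4*log(7)) = -4*log(7) - 4*log(3) + 16*log(2).

-4*log(7) - 4*log(3) + 16*log(2)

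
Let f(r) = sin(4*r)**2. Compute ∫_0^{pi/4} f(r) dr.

Use the identity sin^2(4*r) = (1 - cos(8*r))/2.
An antiderivative is F(r) = r/2 - sin(8*r)/16.
Then F(pi/4) - F(0) = (pi/8) - (0) = pi/8.

pi/8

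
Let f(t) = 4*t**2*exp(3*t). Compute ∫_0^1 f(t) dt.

-8/27 + 20*exp(3)/27

Integrate by parts twice (u = t^2, dv = 4*exp(3*t) dt).
An antiderivative is F(t) = (36*t**2 - 24*t + 8)*exp(3*t)/27.
Then F(1) - F(0) = (20*exp(3)/27) - (8/27) = -8/27 + 20*exp(3)/27.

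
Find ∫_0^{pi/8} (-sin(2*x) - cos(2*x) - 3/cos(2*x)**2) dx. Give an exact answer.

-2

An antiderivative is F(x) = -sin(2*x)/2 + cos(2*x)/2 - 3*tan(2*x)/2.
Then F(pi/8) - F(0) = (-3/2) - (1/2) = -2.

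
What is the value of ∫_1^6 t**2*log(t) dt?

-215/9 + 72*log(2) + 72*log(3)

Integrate by parts once (u = ln t, dv = t**2 dt).
An antiderivative is F(t) = t**3*(3*log(t) - 1)/9.
Then F(6) - F(1) = (-24 + 72*log(2) + 72*log(3)) - (-1/9) = -215/9 + 72*log(2) + 72*log(3).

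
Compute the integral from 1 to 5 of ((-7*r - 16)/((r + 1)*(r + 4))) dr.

Factor the denominator: r**2 + 5*r + 4 = (r + 4)(r + 1).
Partial fractions: (-7*r - 16)/((r + 1)*(r + 4)) = -4/(r + 4) - 3/(r + 1).
An antiderivative is F(r) = -3*log(r + 1) - 4*log(r + 4).
Then F(5) - F(1) = (-11*log(3) - 3*log(2)) - (-4*log(5) - 3*log(2)) = -11*log(3) + 4*log(5).

-11*log(3) + 4*log(5)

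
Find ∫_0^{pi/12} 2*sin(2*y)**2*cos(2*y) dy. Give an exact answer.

Let u = sin(2*y), so du = 2*cos(2*y) dy. When y = 0, u = 0; when y = pi/12, u = 1/2.
The integral becomes ∫ u**2 du from 0 to 1/2, with antiderivative u**3/3.
Back in y: F(y) = sin(2*y)**3/3.
Then F(pi/12) - F(0) = (1/24) - (0) = 1/24.

1/24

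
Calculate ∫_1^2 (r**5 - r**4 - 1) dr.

33/10

By the power rule, an antiderivative is F(r) = r**6/6 - r**5/5 - r.
Then F(2) - F(1) = (34/15) - (-31/30) = 33/10.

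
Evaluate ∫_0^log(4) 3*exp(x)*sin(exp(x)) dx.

Let u = exp(x), so du = exp(x) dx. When x = 0, u = 1; when x = log(4), u = 4.
The integral becomes 3·∫ sin(u) du from 1 to 4, with antiderivative -3*cos(u).
Back in x: F(x) = -3*cos(exp(x)).
Then F(log(4)) - F(0) = (-3*cos(4)) - (-3*cos(1)) = 3*cos(1) - 3*cos(4).

3*cos(1) - 3*cos(4)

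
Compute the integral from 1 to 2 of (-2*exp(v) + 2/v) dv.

An antiderivative is F(v) = -2*exp(v) + 2*log(v).
Then F(2) - F(1) = (-2*exp(2) + 2*log(2)) - (-2*exp(1)) = -2*exp(2) + 2*log(2) + 2*exp(1).

-2*exp(2) + 2*log(2) + 2*exp(1)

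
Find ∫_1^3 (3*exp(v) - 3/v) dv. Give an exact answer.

An antiderivative is F(v) = 3*exp(v) - 3*log(v).
Then F(3) - F(1) = (-3*log(3) + 3*exp(3)) - (3*exp(1)) = -3*exp(1) - 3*log(3) + 3*exp(3).

-3*exp(1) - 3*log(3) + 3*exp(3)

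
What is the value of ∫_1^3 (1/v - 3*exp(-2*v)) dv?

-3*exp(-2)/2 + 3*exp(-6)/2 + log(3)

An antiderivative is F(v) = log(v) + 3*exp(-2*v)/2.
Then F(3) - F(1) = (3*exp(-6)/2 + log(3)) - (3*exp(-2)/2) = -3*exp(-2)/2 + 3*exp(-6)/2 + log(3).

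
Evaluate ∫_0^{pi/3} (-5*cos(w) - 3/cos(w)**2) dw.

-11*sqrt(3)/2

An antiderivative is F(w) = -5*sin(w) - 3*tan(w).
Then F(pi/3) - F(0) = (-11*sqrt(3)/2) - (0) = -11*sqrt(3)/2.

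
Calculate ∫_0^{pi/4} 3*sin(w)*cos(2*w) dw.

Use the identity sin(w)cos(2*w) = [sin(3*w) + sin(-w)]/2.
An antiderivative is F(w) = 3*cos(w)/2 - cos(3*w)/2.
Then F(pi/4) - F(0) = (sqrt(2)) - (1) = -1 + sqrt(2).

-1 + sqrt(2)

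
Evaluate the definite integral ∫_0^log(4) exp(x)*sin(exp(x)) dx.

Let u = exp(x), so du = exp(x) dx. When x = 0, u = 1; when x = log(4), u = 4.
The integral becomes ∫ sin(u) du from 1 to 4, with antiderivative -cos(u).
Back in x: F(x) = -cos(exp(x)).
Then F(log(4)) - F(0) = (-cos(4)) - (-cos(1)) = cos(1) - cos(4).

cos(1) - cos(4)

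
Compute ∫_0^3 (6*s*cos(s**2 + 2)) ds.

3*sin(11) - 3*sin(2)

Let u = s**2 + 2, so du = 2*s ds. When s = 0, u = 2; when s = 3, u = 11.
The integral becomes 3·∫ cos(u) du from 2 to 11, with antiderivative 3*sin(u).
Back in s: F(s) = 3*sin(s**2 + 2).
Then F(3) - F(0) = (3*sin(11)) - (3*sin(2)) = 3*sin(11) - 3*sin(2).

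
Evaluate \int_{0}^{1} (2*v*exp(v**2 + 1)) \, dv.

Let u = v**2 + 1, so du = 2*v dv. When v = 0, u = 1; when v = 1, u = 2.
The integral becomes ∫ exp(u) du from 1 to 2, with antiderivative exp(u).
Back in v: F(v) = exp(v**2 + 1).
Then F(1) - F(0) = (exp(2)) - (exp(1)) = -exp(1) + exp(2).

-exp(1) + exp(2)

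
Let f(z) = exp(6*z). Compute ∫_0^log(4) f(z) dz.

Let u = exp(z), so du = exp(z) dz. When z = 0, u = 1; when z = log(4), u = 4.
The integral becomes ∫ u**5 du from 1 to 4, with antiderivative u**6/6.
Back in z: F(z) = exp(6*z)/6.
Then F(log(4)) - F(0) = (2048/3) - (1/6) = 1365/2.

1365/2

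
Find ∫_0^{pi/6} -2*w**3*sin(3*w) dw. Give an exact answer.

4/27 - pi**2/54

Integrate by parts 3 times (u = w^3, dv = -2*sin(3*w) dw).
An antiderivative is F(w) = 2*w**3*cos(3*w)/3 - 2*w**2*sin(3*w)/3 - 4*w*cos(3*w)/9 + 4*sin(3*w)/27.
Then F(pi/6) - F(0) = (4/27 - pi**2/54) - (0) = 4/27 - pi**2/54.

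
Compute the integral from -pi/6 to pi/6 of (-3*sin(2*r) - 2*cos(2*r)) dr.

-sqrt(3)

An antiderivative is F(r) = -sin(2*r) + 3*cos(2*r)/2.
Then F(pi/6) - F(-pi/6) = (3/4 - sqrt(3)/2) - (3/4 + sqrt(3)/2) = -sqrt(3).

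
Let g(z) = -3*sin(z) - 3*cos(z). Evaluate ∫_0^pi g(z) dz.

-6

An antiderivative is F(z) = -3*sin(z) + 3*cos(z).
Then F(pi) - F(0) = (-3) - (3) = -6.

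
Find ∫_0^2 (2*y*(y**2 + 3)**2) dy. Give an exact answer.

Let u = y**2 + 3, so du = 2*y dy. When y = 0, u = 3; when y = 2, u = 7.
The integral becomes ∫ u**2 du from 3 to 7, with antiderivative u**3/3.
Back in y: F(y) = (y**2 + 3)**3/3.
Then F(2) - F(0) = (343/3) - (9) = 316/3.

316/3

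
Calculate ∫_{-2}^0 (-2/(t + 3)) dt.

An antiderivative is F(t) = -2*log(t + 3).
Then F(0) - F(-2) = (-log(9)) - (0) = -log(9).

-log(9)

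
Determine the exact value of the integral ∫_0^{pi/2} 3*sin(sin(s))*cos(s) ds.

3 - 3*cos(1)

Let u = sin(s), so du = cos(s) ds. When s = 0, u = 0; when s = pi/2, u = 1.
The integral becomes 3·∫ sin(u) du from 0 to 1, with antiderivative -3*cos(u).
Back in s: F(s) = -3*cos(sin(s)).
Then F(pi/2) - F(0) = (-3*cos(1)) - (-3) = 3 - 3*cos(1).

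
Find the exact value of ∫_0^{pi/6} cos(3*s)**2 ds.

Use the identity cos^2(3*s) = (1 + cos(6*s))/2.
An antiderivative is F(s) = s/2 + sin(6*s)/12.
Then F(pi/6) - F(0) = (pi/12) - (0) = pi/12.

pi/12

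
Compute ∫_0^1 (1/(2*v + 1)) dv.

An antiderivative is F(v) = log(2*v + 1)/2.
Then F(1) - F(0) = (log(3)/2) - (0) = log(3)/2.

log(3)/2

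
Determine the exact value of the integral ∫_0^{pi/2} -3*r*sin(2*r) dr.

Integrate by parts once (u = r, dv = -3*sin(2*r) dr).
An antiderivative is F(r) = 3*r*cos(2*r)/2 - 3*sin(2*r)/4.
Then F(pi/2) - F(0) = (-3*pi/4) - (0) = -3*pi/4.

-3*pi/4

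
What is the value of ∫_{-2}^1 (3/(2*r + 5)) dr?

An antiderivative is F(r) = 3*log(2*r + 5)/2.
Then F(1) - F(-2) = (3*log(7)/2) - (0) = 3*log(7)/2.

3*log(7)/2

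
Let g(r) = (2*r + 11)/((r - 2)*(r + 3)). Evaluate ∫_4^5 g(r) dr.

-6*log(2) + log(7) + 3*log(3)

Factor the denominator: r**2 + r - 6 = (r + 3)(r - 2).
Partial fractions: (2*r + 11)/((r - 2)*(r + 3)) = -1/(r + 3) + 3/(r - 2).
An antiderivative is F(r) = 3*log(r - 2) - log(r + 3).
Then F(5) - F(4) = (log(27/8)) - (log(8/7)) = -6*log(2) + log(7) + 3*log(3).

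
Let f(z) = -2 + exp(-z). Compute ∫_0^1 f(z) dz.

-1 - exp(-1)

An antiderivative is F(z) = -2*z - exp(-z).
Then F(1) - F(0) = (-2 - exp(-1)) - (-1) = -1 - exp(-1).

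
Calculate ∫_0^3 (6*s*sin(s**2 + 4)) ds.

-3*cos(13) + 3*cos(4)

Let u = s**2 + 4, so du = 2*s ds. When s = 0, u = 4; when s = 3, u = 13.
The integral becomes 3·∫ sin(u) du from 4 to 13, with antiderivative -3*cos(u).
Back in s: F(s) = -3*cos(s**2 + 4).
Then F(3) - F(0) = (-3*cos(13)) - (-3*cos(4)) = -3*cos(13) + 3*cos(4).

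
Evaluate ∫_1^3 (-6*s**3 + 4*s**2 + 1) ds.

By the power rule, an antiderivative is F(s) = -3*s**4/2 + 4*s**3/3 + s.
Then F(3) - F(1) = (-165/2) - (5/6) = -250/3.

-250/3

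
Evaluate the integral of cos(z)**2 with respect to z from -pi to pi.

Use the identity cos^2(z) = (1 + cos(2*z))/2.
An antiderivative is F(z) = z/2 + sin(2*z)/4.
Then F(pi) - F(-pi) = (pi/2) - (-pi/2) = pi.

pi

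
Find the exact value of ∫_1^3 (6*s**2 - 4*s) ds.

By the power rule, an antiderivative is F(s) = 2*s**3 - 2*s**2.
Then F(3) - F(1) = (36) - (0) = 36.

36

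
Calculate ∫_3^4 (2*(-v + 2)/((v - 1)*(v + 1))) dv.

-3*log(5) + log(3) + 5*log(2)

Factor the denominator: v**2 - 1 = (v + 1)(v - 1).
Partial fractions: 2*(-v + 2)/((v - 1)*(v + 1)) = -3/(v + 1) + 1/(v - 1).
An antiderivative is F(v) = log(v - 1) - 3*log(v + 1).
Then F(4) - F(3) = (-3*log(5) + log(3)) - (-log(32)) = -3*log(5) + log(3) + 5*log(2).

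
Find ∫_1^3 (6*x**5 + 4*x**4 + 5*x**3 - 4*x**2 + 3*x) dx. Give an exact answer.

By the power rule, an antiderivative is F(x) = x**6 + 4*x**5/5 + 5*x**4/4 - 4*x**3/3 + 3*x**2/2.
Then F(3) - F(1) = (20043/20) - (193/60) = 14984/15.

14984/15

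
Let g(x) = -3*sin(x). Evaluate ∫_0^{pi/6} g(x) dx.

An antiderivative is F(x) = 3*cos(x).
Then F(pi/6) - F(0) = (3*sqrt(3)/2) - (3) = -3 + 3*sqrt(3)/2.

-3 + 3*sqrt(3)/2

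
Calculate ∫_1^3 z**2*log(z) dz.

Integrate by parts once (u = ln z, dv = z**2 dz).
An antiderivative is F(z) = z**3*(3*log(z) - 1)/9.
Then F(3) - F(1) = (-3 + 9*log(3)) - (-1/9) = -26/9 + 9*log(3).

-26/9 + 9*log(3)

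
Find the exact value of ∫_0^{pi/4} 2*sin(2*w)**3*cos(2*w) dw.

1/4

Let u = sin(2*w), so du = 2*cos(2*w) dw. When w = 0, u = 0; when w = pi/4, u = 1.
The integral becomes ∫ u**3 du from 0 to 1, with antiderivative u**4/4.
Back in w: F(w) = sin(2*w)**4/4.
Then F(pi/4) - F(0) = (1/4) - (0) = 1/4.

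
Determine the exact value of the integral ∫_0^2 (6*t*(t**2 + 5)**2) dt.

Let u = t**2 + 5, so du = 2*t dt. When t = 0, u = 5; when t = 2, u = 9.
The integral becomes 3·∫ u**2 du from 5 to 9, with antiderivative u**3.
Back in t: F(t) = (t**2 + 5)**3.
Then F(2) - F(0) = (729) - (125) = 604.

604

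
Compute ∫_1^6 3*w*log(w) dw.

-105/4 + 54*log(2) + 54*log(3)

Integrate by parts once (u = ln w, dv = 3*w dw).
An antiderivative is F(w) = 3*w**2*(2*log(w) - 1)/4.
Then F(6) - F(1) = (-27 + 54*log(2) + 54*log(3)) - (-3/4) = -105/4 + 54*log(2) + 54*log(3).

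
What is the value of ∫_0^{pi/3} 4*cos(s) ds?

An antiderivative is F(s) = 4*sin(s).
Then F(pi/3) - F(0) = (2*sqrt(3)) - (0) = 2*sqrt(3).

2*sqrt(3)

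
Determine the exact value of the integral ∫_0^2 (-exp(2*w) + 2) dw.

9/2 - exp(4)/2

An antiderivative is F(w) = -exp(2*w)/2 + 2*w.
Then F(2) - F(0) = (4 - exp(4)/2) - (-1/2) = 9/2 - exp(4)/2.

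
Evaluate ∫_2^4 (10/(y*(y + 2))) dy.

Factor the denominator: y**2 + 2*y = (y + 2)y.
Partial fractions: 10/(y*(y + 2)) = -5/(y + 2) + 5/y.
An antiderivative is F(y) = 5*log(y) - 5*log(y + 2).
Then F(4) - F(2) = (-5*log(3) + 5*log(2)) - (-log(32)) = -5*log(3) + 10*log(2).

-5*log(3) + 10*log(2)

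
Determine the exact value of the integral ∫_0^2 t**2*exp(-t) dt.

Integrate by parts twice (u = t^2, dv = exp(-t) dt).
An antiderivative is F(t) = (-t**2 - 2*t - 2)*exp(-t).
Then F(2) - F(0) = (-10*exp(-2)) - (-2) = 2 - 10*exp(-2).

2 - 10*exp(-2)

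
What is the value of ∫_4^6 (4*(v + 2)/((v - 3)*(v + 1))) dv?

Factor the denominator: v**2 - 2*v - 3 = (v + 1)(v - 3).
Partial fractions: 4*(v + 2)/((v - 3)*(v + 1)) = -1/(v + 1) + 5/(v - 3).
An antiderivative is F(v) = 5*log(v - 3) - log(v + 1).
Then F(6) - F(4) = (-log(7) + 5*log(3)) - (-log(5)) = -log(7) + log(5) + 5*log(3).

-log(7) + log(5) + 5*log(3)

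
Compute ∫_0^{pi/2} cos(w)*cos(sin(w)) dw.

Let u = sin(w), so du = cos(w) dw. When w = 0, u = 0; when w = pi/2, u = 1.
The integral becomes ∫ cos(u) du from 0 to 1, with antiderivative sin(u).
Back in w: F(w) = sin(sin(w)).
Then F(pi/2) - F(0) = (sin(1)) - (0) = sin(1).

sin(1)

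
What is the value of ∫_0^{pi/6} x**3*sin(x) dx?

Integrate by parts 3 times (u = x^3, dv = sin(x) dx).
An antiderivative is F(x) = -x**3*cos(x) + 3*x**2*sin(x) + 6*x*cos(x) - 6*sin(x).
Then F(pi/6) - F(0) = (-3 - sqrt(3)*pi**3/432 + pi**2/24 + sqrt(3)*pi/2) - (0) = -3 - sqrt(3)*pi**3/432 + pi**2/24 + sqrt(3)*pi/2.

-3 - sqrt(3)*pi**3/432 + pi**2/24 + sqrt(3)*pi/2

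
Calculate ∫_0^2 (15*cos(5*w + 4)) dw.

-3*sin(4) + 3*sin(14)

Let u = 5*w + 4, so du = 5 dw. When w = 0, u = 4; when w = 2, u = 14.
The integral becomes 3·∫ cos(u) du from 4 to 14, with antiderivative 3*sin(u).
Back in w: F(w) = 3*sin(5*w + 4).
Then F(2) - F(0) = (3*sin(14)) - (3*sin(4)) = -3*sin(4) + 3*sin(14).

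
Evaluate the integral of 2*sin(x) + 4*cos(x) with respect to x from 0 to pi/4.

sqrt(2) + 2

An antiderivative is F(x) = 4*sin(x) - 2*cos(x).
Then F(pi/4) - F(0) = (sqrt(2)) - (-2) = sqrt(2) + 2.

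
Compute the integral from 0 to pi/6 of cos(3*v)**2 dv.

Use the identity cos^2(3*v) = (1 + cos(6*v))/2.
An antiderivative is F(v) = v/2 + sin(6*v)/12.
Then F(pi/6) - F(0) = (pi/12) - (0) = pi/12.

pi/12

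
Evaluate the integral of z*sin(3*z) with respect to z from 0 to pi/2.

Integrate by parts once (u = z, dv = sin(3*z) dz).
An antiderivative is F(z) = -z*cos(3*z)/3 + sin(3*z)/9.
Then F(pi/2) - F(0) = (-1/9) - (0) = -1/9.

-1/9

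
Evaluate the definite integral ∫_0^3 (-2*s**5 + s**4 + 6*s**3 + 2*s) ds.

By the power rule, an antiderivative is F(s) = -s**6/3 + s**5/5 + 3*s**4/2 + s**2.
Then F(3) - F(0) = (-639/10) - (0) = -639/10.

-639/10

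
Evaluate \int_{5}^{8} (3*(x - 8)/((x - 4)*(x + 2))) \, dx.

Factor the denominator: x**2 - 2*x - 8 = (x + 2)(x - 4).
Partial fractions: 3*(x - 8)/((x - 4)*(x + 2)) = 5/(x + 2) - 2/(x - 4).
An antiderivative is F(x) = -2*log(x - 4) + 5*log(x + 2).
Then F(8) - F(5) = (log(2) + 5*log(5)) - (5*log(7)) = -5*log(7) + log(2) + 5*log(5).

-5*log(7) + log(2) + 5*log(5)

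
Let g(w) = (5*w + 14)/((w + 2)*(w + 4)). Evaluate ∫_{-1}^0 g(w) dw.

Factor the denominator: w**2 + 6*w + 8 = (w + 4)(w + 2).
Partial fractions: (5*w + 14)/((w + 2)*(w + 4)) = 3/(w + 4) + 2/(w + 2).
An antiderivative is F(w) = 2*log(w + 2) + 3*log(w + 4).
Then F(0) - F(-1) = (8*log(2)) - (log(27)) = -3*log(3) + 8*log(2).

-3*log(3) + 8*log(2)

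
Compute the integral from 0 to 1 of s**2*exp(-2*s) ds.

Integrate by parts twice (u = s^2, dv = exp(-2*s) ds).
An antiderivative is F(s) = (-2*s**2 - 2*s - 1)*exp(-2*s)/4.
Then F(1) - F(0) = (-5*exp(-2)/4) - (-1/4) = (-5 + exp(2))*exp(-2)/4.

(-5 + exp(2))*exp(-2)/4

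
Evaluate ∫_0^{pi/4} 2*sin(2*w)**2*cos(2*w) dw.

Let u = sin(2*w), so du = 2*cos(2*w) dw. When w = 0, u = 0; when w = pi/4, u = 1.
The integral becomes ∫ u**2 du from 0 to 1, with antiderivative u**3/3.
Back in w: F(w) = sin(2*w)**3/3.
Then F(pi/4) - F(0) = (1/3) - (0) = 1/3.

1/3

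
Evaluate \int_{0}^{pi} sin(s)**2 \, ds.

pi/2

Use the identity sin^2(s) = (1 - cos(2*s))/2.
An antiderivative is F(s) = s/2 - sin(2*s)/4.
Then F(pi) - F(0) = (pi/2) - (0) = pi/2.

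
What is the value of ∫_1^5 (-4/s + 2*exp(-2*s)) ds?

An antiderivative is F(s) = -4*log(s) - exp(-2*s).
Then F(5) - F(1) = (-4*log(5) - exp(-10)) - (-exp(-2)) = -4*log(5) - exp(-10) + exp(-2).

-4*log(5) - exp(-10) + exp(-2)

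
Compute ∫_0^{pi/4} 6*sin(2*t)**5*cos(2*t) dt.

Let u = sin(2*t), so du = 2*cos(2*t) dt. When t = 0, u = 0; when t = pi/4, u = 1.
The integral becomes 3·∫ u**5 du from 0 to 1, with antiderivative u**6/2.
Back in t: F(t) = sin(2*t)**6/2.
Then F(pi/4) - F(0) = (1/2) - (0) = 1/2.

1/2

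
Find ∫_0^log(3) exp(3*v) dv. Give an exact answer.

Let u = exp(v), so du = exp(v) dv. When v = 0, u = 1; when v = log(3), u = 3.
The integral becomes ∫ u**2 du from 1 to 3, with antiderivative u**3/3.
Back in v: F(v) = exp(3*v)/3.
Then F(log(3)) - F(0) = (9) - (1/3) = 26/3.

26/3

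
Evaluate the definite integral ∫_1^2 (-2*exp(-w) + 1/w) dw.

-2*exp(-1) + 2*exp(-2) + log(2)

An antiderivative is F(w) = log(w) + 2*exp(-w).
Then F(2) - F(1) = (2*exp(-2) + log(2)) - (2*exp(-1)) = -2*exp(-1) + 2*exp(-2) + log(2).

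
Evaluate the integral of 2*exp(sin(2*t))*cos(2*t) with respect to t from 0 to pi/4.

-1 + E

Let u = sin(2*t), so du = 2*cos(2*t) dt. When t = 0, u = 0; when t = pi/4, u = 1.
The integral becomes ∫ exp(u) du from 0 to 1, with antiderivative exp(u).
Back in t: F(t) = exp(sin(2*t)).
Then F(pi/4) - F(0) = (E) - (1) = -1 + E.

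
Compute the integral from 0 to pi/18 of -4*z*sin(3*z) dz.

Integrate by parts once (u = z, dv = -4*sin(3*z) dz).
An antiderivative is F(z) = 4*z*cos(3*z)/3 - 4*sin(3*z)/9.
Then F(pi/18) - F(0) = (-2/9 + sqrt(3)*pi/27) - (0) = -2/9 + sqrt(3)*pi/27.

-2/9 + sqrt(3)*pi/27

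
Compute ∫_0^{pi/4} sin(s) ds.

An antiderivative is F(s) = -cos(s).
Then F(pi/4) - F(0) = (-sqrt(2)/2) - (-1) = 1 - sqrt(2)/2.

1 - sqrt(2)/2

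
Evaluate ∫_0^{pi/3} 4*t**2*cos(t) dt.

Integrate by parts twice (u = t^2, dv = 4*cos(t) dt).
An antiderivative is F(t) = 4*t**2*sin(t) + 8*t*cos(t) - 8*sin(t).
Then F(pi/3) - F(0) = (-4*sqrt(3) + 2*sqrt(3)*pi**2/9 + 4*pi/3) - (0) = -4*sqrt(3) + 2*sqrt(3)*pi**2/9 + 4*pi/3.

-4*sqrt(3) + 2*sqrt(3)*pi**2/9 + 4*pi/3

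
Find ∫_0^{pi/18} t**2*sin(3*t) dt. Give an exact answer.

-2/27 - sqrt(3)*pi**2/1944 + pi/162 + sqrt(3)/27

Integrate by parts twice (u = t^2, dv = sin(3*t) dt).
An antiderivative is F(t) = -t**2*cos(3*t)/3 + 2*t*sin(3*t)/9 + 2*cos(3*t)/27.
Then F(pi/18) - F(0) = (-sqrt(3)*pi**2/1944 + pi/162 + sqrt(3)/27) - (2/27) = -2/27 - sqrt(3)*pi**2/1944 + pi/162 + sqrt(3)/27.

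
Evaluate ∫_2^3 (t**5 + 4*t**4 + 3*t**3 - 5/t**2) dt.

6551/20

By the power rule, an antiderivative is F(t) = t**6/6 + 4*t**5/5 + 3*t**4/4 + 5/t.
Then F(3) - F(2) = (22699/60) - (1523/30) = 6551/20.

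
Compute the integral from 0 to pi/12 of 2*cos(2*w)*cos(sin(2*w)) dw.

sin(1/2)

Let u = sin(2*w), so du = 2*cos(2*w) dw. When w = 0, u = 0; when w = pi/12, u = 1/2.
The integral becomes ∫ cos(u) du from 0 to 1/2, with antiderivative sin(u).
Back in w: F(w) = sin(sin(2*w)).
Then F(pi/12) - F(0) = (sin(1/2)) - (0) = sin(1/2).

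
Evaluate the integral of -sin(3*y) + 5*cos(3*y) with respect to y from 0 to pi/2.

-2

An antiderivative is F(y) = 5*sin(3*y)/3 + cos(3*y)/3.
Then F(pi/2) - F(0) = (-5/3) - (1/3) = -2.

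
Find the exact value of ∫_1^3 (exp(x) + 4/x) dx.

-exp(1) + log(81) + exp(3)

An antiderivative is F(x) = exp(x) + 4*log(x).
Then F(3) - F(1) = (log(81) + exp(3)) - (exp(1)) = -exp(1) + log(81) + exp(3).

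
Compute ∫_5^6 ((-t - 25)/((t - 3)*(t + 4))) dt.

-10*log(3) + 3*log(5) + 7*log(2)

Factor the denominator: t**2 + t - 12 = (t + 4)(t - 3).
Partial fractions: (-t - 25)/((t - 3)*(t + 4)) = 3/(t + 4) - 4/(t - 3).
An antiderivative is F(t) = -4*log(t - 3) + 3*log(t + 4).
Then F(6) - F(5) = (-4*log(3) + 3*log(2) + 3*log(5)) - (-4*log(2) + 6*log(3)) = -10*log(3) + 3*log(5) + 7*log(2).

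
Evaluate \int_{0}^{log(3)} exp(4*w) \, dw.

Let u = exp(w), so du = exp(w) dw. When w = 0, u = 1; when w = log(3), u = 3.
The integral becomes ∫ u**3 du from 1 to 3, with antiderivative u**4/4.
Back in w: F(w) = exp(4*w)/4.
Then F(log(3)) - F(0) = (81/4) - (1/4) = 20.

20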